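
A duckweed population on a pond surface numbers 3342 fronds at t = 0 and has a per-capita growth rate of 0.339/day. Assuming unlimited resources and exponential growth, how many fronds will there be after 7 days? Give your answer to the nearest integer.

35858 fronds

N(t) = N₀·e^(rt) = 3342 × e^(0.339×7) = 3342 × e^2.373.
e^2.373 ≈ 10.73, so N ≈ 3342 × 10.73 = 35858.1.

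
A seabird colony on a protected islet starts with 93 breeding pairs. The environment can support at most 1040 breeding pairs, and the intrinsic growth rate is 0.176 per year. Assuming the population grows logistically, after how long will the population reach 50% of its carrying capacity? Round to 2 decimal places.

13.19 years

A = (K − N₀)/N₀ = (1040 − 93)/93 = 10.183.
Solve 1040/(1 + 10.183·e^(−0.176t)) = 520: 1 + 10.183·e^(−0.176t) = 2, so e^(−0.176t) = 0.0982049.
−0.176·t = ln(0.0982049) = -2.3207, so t = 2.3207/0.176 = 13.186.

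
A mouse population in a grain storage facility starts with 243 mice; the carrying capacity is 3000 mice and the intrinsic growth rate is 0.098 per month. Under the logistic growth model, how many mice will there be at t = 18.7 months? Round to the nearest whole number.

A = (K − N₀)/N₀ = (3000 − 243)/243 = 11.346.
N(t) = K/(1 + A·e^(−rt)) = 3000/(1 + 11.346×e^(−0.098×18.7)).
e^(−1.833) = 0.16; denominator = 1 + 11.346×0.16 = 2.8153.
N = 3000/2.8153 = 1065.62.

1066 mice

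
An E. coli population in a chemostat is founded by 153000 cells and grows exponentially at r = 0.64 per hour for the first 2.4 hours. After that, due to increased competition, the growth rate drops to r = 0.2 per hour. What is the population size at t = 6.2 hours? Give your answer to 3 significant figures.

Phase 1: N(2.4) = 153000·e^(0.64×2.4) = 153000·e^1.536 = 710833.
Phase 2 runs for 6.2 − 2.4 = 3.8 hours at r = 0.2.
N(6.2) = 710833·e^(0.2×3.8) = 710833·e^0.76 = 1.519958×10^6.

1520000 cells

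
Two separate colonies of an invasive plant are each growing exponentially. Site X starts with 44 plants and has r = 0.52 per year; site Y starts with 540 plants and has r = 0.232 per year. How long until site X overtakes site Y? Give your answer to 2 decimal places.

Set 44·e^(0.52t) = 540·e^(0.232t).
e^((0.52 − 0.232)t) = 540/44 → e^(0.288·t) = 12.273.
0.288·t = ln(12.273) = 2.5074, so t = 2.5074/0.288 = 8.7062.

8.71 years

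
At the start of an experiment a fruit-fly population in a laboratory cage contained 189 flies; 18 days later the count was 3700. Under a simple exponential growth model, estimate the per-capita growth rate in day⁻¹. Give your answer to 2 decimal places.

0.17 per day

From N(t) = N₀·e^(rt): e^(r·18) = 3700/189 = 19.577.
r·18 = ln(19.577) = 2.9743, so r = 2.9743/18 = 0.16524.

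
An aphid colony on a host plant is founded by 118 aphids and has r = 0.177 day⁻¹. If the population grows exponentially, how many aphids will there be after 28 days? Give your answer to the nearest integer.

N(t) = N₀·e^(rt) = 118 × e^(0.177×28) = 118 × e^4.956.
e^4.956 ≈ 142.02, so N ≈ 118 × 142.02 = 16758.9.

16759 aphids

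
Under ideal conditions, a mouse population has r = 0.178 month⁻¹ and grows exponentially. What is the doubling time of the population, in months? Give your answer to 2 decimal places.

Doubling time t_d = ln(2)/r = 0.6931/0.178 = 3.8941.

3.89 months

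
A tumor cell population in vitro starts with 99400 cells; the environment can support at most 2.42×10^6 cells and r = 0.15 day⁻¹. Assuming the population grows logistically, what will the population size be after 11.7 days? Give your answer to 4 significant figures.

A = (K − N₀)/N₀ = (2.42×10^6 − 99400)/99400 = 23.346.
N(t) = K/(1 + A·e^(−rt)) = 2.42×10^6/(1 + 23.346×e^(−0.15×11.7)).
e^(−1.755) = 0.17291; denominator = 1 + 23.346×0.17291 = 5.0367.
N = 2.42×10^6/5.0367 = 480473.

480500 cells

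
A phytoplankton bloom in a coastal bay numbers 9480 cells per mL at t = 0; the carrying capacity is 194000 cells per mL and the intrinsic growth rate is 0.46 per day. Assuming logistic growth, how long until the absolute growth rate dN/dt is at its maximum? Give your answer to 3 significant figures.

6.45 days

Logistic growth is fastest at N = K/2 = 97000.
A = (K − N₀)/N₀ = 19.464. Set K/(1 + A·e^(−rt)) = K/2 → A·e^(−rt) = 1.
e^(−0.46t) = 1/19.464 = 0.0513765, so t = ln(19.464)/0.46 = 2.9686/0.46 = 6.4534.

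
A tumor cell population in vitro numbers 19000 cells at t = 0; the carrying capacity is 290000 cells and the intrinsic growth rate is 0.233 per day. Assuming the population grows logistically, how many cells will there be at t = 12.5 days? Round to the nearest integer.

163375 cells

A = (K − N₀)/N₀ = (290000 − 19000)/19000 = 14.263.
N(t) = K/(1 + A·e^(−rt)) = 290000/(1 + 14.263×e^(−0.233×12.5)).
e^(−2.913) = 0.05434; denominator = 1 + 14.263×0.05434 = 1.7751.
N = 290000/1.7751 = 163375.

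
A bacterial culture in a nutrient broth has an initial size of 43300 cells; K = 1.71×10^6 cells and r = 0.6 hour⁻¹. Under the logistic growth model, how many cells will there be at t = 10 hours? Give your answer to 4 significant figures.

1561000 cells

A = (K − N₀)/N₀ = (1.71×10^6 − 43300)/43300 = 38.492.
N(t) = K/(1 + A·e^(−rt)) = 1.71×10^6/(1 + 38.492×e^(−0.6×10)).
e^(−6) = 0.0024788; denominator = 1 + 38.492×0.0024788 = 1.0954.
N = 1.71×10^6/1.0954 = 1.561057×10^6.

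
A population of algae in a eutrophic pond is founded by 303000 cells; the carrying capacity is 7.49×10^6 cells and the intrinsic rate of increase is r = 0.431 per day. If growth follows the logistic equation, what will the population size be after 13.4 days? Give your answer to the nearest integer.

A = (K − N₀)/N₀ = (7.49×10^6 − 303000)/303000 = 23.719.
N(t) = K/(1 + A·e^(−rt)) = 7.49×10^6/(1 + 23.719×e^(−0.431×13.4)).
e^(−5.775) = 0.003103; denominator = 1 + 23.719×0.003103 = 1.0736.
N = 7.49×10^6/1.0736 = 6.976524×10^6.

6976524 cells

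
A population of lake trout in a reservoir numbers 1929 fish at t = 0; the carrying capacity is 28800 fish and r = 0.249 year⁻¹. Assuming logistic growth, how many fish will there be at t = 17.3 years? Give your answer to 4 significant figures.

A = (K − N₀)/N₀ = (28800 − 1929)/1929 = 13.93.
N(t) = K/(1 + A·e^(−rt)) = 28800/(1 + 13.93×e^(−0.249×17.3)).
e^(−4.308) = 0.013464; denominator = 1 + 13.93×0.013464 = 1.1876.
N = 28800/1.1876 = 24251.4.

24250 fish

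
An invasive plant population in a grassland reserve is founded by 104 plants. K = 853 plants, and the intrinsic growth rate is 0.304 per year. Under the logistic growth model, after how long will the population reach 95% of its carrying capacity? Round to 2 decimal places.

16.18 years

A = (K − N₀)/N₀ = (853 − 104)/104 = 7.2019.
Solve 853/(1 + 7.2019·e^(−0.304t)) = 810.35: 1 + 7.2019·e^(−0.304t) = 1.0526, so e^(−0.304t) = 0.00730799.
−0.304·t = ln(0.00730799) = -4.9188, so t = 4.9188/0.304 = 16.18.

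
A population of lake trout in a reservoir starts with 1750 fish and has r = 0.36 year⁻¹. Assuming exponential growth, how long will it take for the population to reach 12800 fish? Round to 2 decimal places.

5.53 years

Set N₀·e^(rt) = 12800: e^(0.36·t) = 12800/1750 = 7.3143.
0.36·t = ln(7.3143) = 1.9898, so t = 1.9898/0.36 = 5.5273.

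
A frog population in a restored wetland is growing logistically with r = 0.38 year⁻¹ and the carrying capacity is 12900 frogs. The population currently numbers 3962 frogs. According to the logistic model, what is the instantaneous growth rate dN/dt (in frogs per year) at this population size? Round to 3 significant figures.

dN/dt = rN(1 − N/K) = 0.38 × 3962 × (1 − 3962/12900).
1 − 3962/12900 = 0.69287; dN/dt = 0.38 × 3962 × 0.69287 = 1043.2.

1040 frogs per year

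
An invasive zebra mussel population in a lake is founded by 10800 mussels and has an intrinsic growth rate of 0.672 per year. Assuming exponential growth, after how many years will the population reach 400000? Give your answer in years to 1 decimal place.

Set N₀·e^(rt) = 400000: e^(0.672·t) = 400000/10800 = 37.037.
0.672·t = ln(37.037) = 3.6119, so t = 3.6119/0.672 = 5.3749.

5.4 years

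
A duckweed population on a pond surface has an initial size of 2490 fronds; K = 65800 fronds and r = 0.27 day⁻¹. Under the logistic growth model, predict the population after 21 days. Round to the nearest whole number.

60497 fronds

A = (K − N₀)/N₀ = (65800 − 2490)/2490 = 25.426.
N(t) = K/(1 + A·e^(−rt)) = 65800/(1 + 25.426×e^(−0.27×21)).
e^(−5.67) = 0.0034479; denominator = 1 + 25.426×0.0034479 = 1.0877.
N = 65800/1.0877 = 60496.6.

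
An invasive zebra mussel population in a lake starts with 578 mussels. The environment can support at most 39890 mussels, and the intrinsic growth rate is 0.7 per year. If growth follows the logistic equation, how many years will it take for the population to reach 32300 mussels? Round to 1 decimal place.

8.1 years

A = (K − N₀)/N₀ = (39890 − 578)/578 = 68.014.
Solve 39890/(1 + 68.014·e^(−0.7t)) = 32300: 1 + 68.014·e^(−0.7t) = 1.235, so e^(−0.7t) = 0.00345495.
−0.7·t = ln(0.00345495) = -5.6679, so t = 5.6679/0.7 = 8.0971.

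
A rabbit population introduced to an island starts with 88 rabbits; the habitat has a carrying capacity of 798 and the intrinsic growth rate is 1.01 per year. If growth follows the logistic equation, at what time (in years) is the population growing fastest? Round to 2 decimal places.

2.07 years

Logistic growth is fastest at N = K/2 = 399.
A = (K − N₀)/N₀ = 8.0682. Set K/(1 + A·e^(−rt)) = K/2 → A·e^(−rt) = 1.
e^(−1.01t) = 1/8.0682 = 0.123944, so t = ln(8.0682)/1.01 = 2.0879/1.01 = 2.0673.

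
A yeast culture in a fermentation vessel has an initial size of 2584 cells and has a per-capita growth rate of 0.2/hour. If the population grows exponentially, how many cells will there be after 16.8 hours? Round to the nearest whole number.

74391 cells

N(t) = N₀·e^(rt) = 2584 × e^(0.2×16.8) = 2584 × e^3.36.
e^3.36 ≈ 28.789, so N ≈ 2584 × 28.789 = 74391.3.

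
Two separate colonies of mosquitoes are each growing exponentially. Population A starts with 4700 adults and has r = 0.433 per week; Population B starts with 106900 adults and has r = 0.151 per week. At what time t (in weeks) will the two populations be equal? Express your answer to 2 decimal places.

Set 4700·e^(0.433t) = 106900·e^(0.151t).
e^((0.433 − 0.151)t) = 106900/4700 → e^(0.282·t) = 22.745.
0.282·t = ln(22.745) = 3.1243, so t = 3.1243/0.282 = 11.079.

11.08 weeks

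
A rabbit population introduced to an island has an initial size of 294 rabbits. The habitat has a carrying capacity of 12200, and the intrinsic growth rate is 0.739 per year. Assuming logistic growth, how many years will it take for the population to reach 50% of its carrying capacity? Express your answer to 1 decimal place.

5.0 years

A = (K − N₀)/N₀ = (12200 − 294)/294 = 40.497.
Solve 12200/(1 + 40.497·e^(−0.739t)) = 6100: 1 + 40.497·e^(−0.739t) = 2, so e^(−0.739t) = 0.0246934.
−0.739·t = ln(0.0246934) = -3.7012, so t = 3.7012/0.739 = 5.0084.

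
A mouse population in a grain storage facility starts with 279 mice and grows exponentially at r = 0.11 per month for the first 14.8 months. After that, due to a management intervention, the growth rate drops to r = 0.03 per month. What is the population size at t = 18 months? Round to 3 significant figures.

1560 mice

Phase 1: N(14.8) = 279·e^(0.11×14.8) = 279·e^1.628 = 1421.14.
Phase 2 runs for 18 − 14.8 = 3.2 months at r = 0.03.
N(18) = 1421.14·e^(0.03×3.2) = 1421.14·e^0.096 = 1564.33.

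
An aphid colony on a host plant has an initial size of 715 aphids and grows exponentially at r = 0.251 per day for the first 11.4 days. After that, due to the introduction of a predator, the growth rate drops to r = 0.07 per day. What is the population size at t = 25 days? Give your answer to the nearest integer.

Phase 1: N(11.4) = 715·e^(0.251×11.4) = 715·e^2.861 = 12502.5.
Phase 2 runs for 25 − 11.4 = 13.6 days at r = 0.07.
N(25) = 12502.5·e^(0.07×13.6) = 12502.5·e^0.952 = 32392.5.

32393 aphids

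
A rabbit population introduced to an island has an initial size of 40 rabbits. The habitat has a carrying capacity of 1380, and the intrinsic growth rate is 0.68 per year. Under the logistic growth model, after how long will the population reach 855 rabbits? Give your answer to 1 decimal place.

A = (K − N₀)/N₀ = (1380 − 40)/40 = 33.5.
Solve 1380/(1 + 33.5·e^(−0.68t)) = 855: 1 + 33.5·e^(−0.68t) = 1.614, so e^(−0.68t) = 0.0183294.
−0.68·t = ln(0.0183294) = -3.9992, so t = 3.9992/0.68 = 5.8812.

5.9 years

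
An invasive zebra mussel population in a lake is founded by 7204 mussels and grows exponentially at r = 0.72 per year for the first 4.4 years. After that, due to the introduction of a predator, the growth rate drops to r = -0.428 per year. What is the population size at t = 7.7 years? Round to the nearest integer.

41689 mussels

Phase 1: N(4.4) = 7204·e^(0.72×4.4) = 7204·e^3.168 = 171166.
Phase 2 runs for 7.7 − 4.4 = 3.3 years at r = -0.428.
N(7.7) = 171166·e^(-0.428×3.3) = 171166·e^-1.412 = 41689.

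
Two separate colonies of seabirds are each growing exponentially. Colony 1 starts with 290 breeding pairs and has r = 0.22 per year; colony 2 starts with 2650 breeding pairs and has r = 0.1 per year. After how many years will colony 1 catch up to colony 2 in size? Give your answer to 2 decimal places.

18.44 years

Set 290·e^(0.22t) = 2650·e^(0.1t).
e^((0.22 − 0.1)t) = 2650/290 → e^(0.12·t) = 9.1379.
0.12·t = ln(9.1379) = 2.2124, so t = 2.2124/0.12 = 18.437.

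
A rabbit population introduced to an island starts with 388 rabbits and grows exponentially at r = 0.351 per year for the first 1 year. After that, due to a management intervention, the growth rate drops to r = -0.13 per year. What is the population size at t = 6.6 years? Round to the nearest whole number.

266 rabbits

Phase 1: N(1) = 388·e^(0.351×1) = 388·e^0.351 = 551.149.
Phase 2 runs for 6.6 − 1 = 5.6 years at r = -0.13.
N(6.6) = 551.149·e^(-0.13×5.6) = 551.149·e^-0.728 = 266.135.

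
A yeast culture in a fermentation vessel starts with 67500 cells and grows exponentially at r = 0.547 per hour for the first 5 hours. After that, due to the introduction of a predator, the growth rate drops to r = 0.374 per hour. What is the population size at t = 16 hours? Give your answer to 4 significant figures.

63650000 cells

Phase 1: N(5) = 67500·e^(0.547×5) = 67500·e^2.735 = 1.040158×10^6.
Phase 2 runs for 16 − 5 = 11 hours at r = 0.374.
N(16) = 1.040158×10^6·e^(0.374×11) = 1.040158×10^6·e^4.114 = 6.364828×10^7.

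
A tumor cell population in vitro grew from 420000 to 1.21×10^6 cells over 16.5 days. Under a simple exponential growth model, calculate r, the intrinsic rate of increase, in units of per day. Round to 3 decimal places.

From N(t) = N₀·e^(rt): e^(r·16.5) = 1.21×10^6/420000 = 2.881.
r·16.5 = ln(2.881) = 1.0581, so r = 1.0581/16.5 = 0.064129.

0.064 per day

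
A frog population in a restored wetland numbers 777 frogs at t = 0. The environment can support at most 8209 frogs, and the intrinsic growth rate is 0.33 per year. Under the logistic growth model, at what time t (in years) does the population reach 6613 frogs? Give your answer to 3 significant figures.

11.2 years

A = (K − N₀)/N₀ = (8209 − 777)/777 = 9.565.
Solve 8209/(1 + 9.565·e^(−0.33t)) = 6613: 1 + 9.565·e^(−0.33t) = 1.2413, so e^(−0.33t) = 0.0252319.
−0.33·t = ln(0.0252319) = -3.6796, so t = 3.6796/0.33 = 11.15.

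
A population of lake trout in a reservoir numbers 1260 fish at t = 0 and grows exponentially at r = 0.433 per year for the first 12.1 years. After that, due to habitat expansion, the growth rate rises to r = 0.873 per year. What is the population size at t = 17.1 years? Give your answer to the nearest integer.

18683793 fish

Phase 1: N(12.1) = 1260·e^(0.433×12.1) = 1260·e^5.239 = 237558.
Phase 2 runs for 17.1 − 12.1 = 5 years at r = 0.873.
N(17.1) = 237558·e^(0.873×5) = 237558·e^4.365 = 1.868379×10^7.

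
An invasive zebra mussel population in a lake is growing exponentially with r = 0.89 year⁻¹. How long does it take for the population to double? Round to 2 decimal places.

Doubling time t_d = ln(2)/r = 0.6931/0.89 = 0.77882.

0.78 years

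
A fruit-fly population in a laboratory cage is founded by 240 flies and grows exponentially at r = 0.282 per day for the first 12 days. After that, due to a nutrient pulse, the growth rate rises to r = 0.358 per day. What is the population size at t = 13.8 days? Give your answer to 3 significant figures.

13500 flies

Phase 1: N(12) = 240·e^(0.282×12) = 240·e^3.384 = 7077.24.
Phase 2 runs for 13.8 − 12 = 1.8 days at r = 0.358.
N(13.8) = 7077.24·e^(0.358×1.8) = 7077.24·e^0.6444 = 13481.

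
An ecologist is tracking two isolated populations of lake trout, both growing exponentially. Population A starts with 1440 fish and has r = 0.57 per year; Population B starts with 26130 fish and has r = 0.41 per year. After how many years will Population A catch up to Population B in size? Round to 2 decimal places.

Set 1440·e^(0.57t) = 26130·e^(0.41t).
e^((0.57 − 0.41)t) = 26130/1440 → e^(0.16·t) = 18.146.
0.16·t = ln(18.146) = 2.8984, so t = 2.8984/0.16 = 18.115.

18.12 years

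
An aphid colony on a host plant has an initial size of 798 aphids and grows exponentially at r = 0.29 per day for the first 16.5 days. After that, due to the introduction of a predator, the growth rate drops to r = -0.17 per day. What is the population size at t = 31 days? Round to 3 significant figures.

8120 aphids

Phase 1: N(16.5) = 798·e^(0.29×16.5) = 798·e^4.785 = 95521.7.
Phase 2 runs for 31 − 16.5 = 14.5 days at r = -0.17.
N(31) = 95521.7·e^(-0.17×14.5) = 95521.7·e^-2.465 = 8120.19.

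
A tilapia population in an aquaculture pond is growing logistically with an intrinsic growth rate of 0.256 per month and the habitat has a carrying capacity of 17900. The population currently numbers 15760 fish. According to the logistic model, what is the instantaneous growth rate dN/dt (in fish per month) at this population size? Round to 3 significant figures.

482 fish per month

dN/dt = rN(1 − N/K) = 0.256 × 15760 × (1 − 15760/17900).
1 − 15760/17900 = 0.11955; dN/dt = 0.256 × 15760 × 0.11955 = 482.34.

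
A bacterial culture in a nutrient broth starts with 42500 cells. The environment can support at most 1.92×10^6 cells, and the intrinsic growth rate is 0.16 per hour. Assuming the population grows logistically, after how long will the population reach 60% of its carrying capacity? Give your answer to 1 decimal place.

26.2 hours

A = (K − N₀)/N₀ = (1.92×10^6 − 42500)/42500 = 44.176.
Solve 1.92×10^6/(1 + 44.176·e^(−0.16t)) = 1.152×10^6: 1 + 44.176·e^(−0.16t) = 1.6667, so e^(−0.16t) = 0.015091.
−0.16·t = ln(0.015091) = -4.1937, so t = 4.1937/0.16 = 26.21.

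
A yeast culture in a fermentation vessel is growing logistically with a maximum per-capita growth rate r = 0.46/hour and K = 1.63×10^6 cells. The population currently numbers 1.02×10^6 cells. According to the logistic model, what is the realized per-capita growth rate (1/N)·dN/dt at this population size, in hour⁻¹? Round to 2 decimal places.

(1/N)·dN/dt = r(1 − N/K) = 0.46 × (1 − 1.02×10^6/1.63×10^6).
= 0.46 × 0.37423 = 0.17215.

0.17 per hour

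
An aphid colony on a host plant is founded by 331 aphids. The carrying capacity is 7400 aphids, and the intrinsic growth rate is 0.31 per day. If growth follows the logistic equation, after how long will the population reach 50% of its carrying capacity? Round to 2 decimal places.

9.88 days

A = (K − N₀)/N₀ = (7400 − 331)/331 = 21.356.
Solve 7400/(1 + 21.356·e^(−0.31t)) = 3700: 1 + 21.356·e^(−0.31t) = 2, so e^(−0.31t) = 0.0468242.
−0.31·t = ln(0.0468242) = -3.0614, so t = 3.0614/0.31 = 9.8753.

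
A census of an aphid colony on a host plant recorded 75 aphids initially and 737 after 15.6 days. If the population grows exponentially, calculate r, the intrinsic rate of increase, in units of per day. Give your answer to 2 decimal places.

From N(t) = N₀·e^(rt): e^(r·15.6) = 737/75 = 9.8267.
r·15.6 = ln(9.8267) = 2.2851, so r = 2.2851/15.6 = 0.14648.

0.15 per day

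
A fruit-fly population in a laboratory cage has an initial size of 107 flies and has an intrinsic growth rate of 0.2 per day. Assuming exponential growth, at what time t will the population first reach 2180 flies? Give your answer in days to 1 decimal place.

Set N₀·e^(rt) = 2180: e^(0.2·t) = 2180/107 = 20.374.
0.2·t = ln(20.374) = 3.0143, so t = 3.0143/0.2 = 15.071.

15.1 days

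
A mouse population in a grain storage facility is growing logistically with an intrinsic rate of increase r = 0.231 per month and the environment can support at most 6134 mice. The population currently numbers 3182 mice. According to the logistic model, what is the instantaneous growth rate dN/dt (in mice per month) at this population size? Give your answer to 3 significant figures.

dN/dt = rN(1 − N/K) = 0.231 × 3182 × (1 − 3182/6134).
1 − 3182/6134 = 0.48125; dN/dt = 0.231 × 3182 × 0.48125 = 353.74.

354 mice per month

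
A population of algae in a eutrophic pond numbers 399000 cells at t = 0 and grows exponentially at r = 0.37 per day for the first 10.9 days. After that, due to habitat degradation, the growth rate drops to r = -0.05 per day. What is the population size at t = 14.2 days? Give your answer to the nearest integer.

19090792 cells

Phase 1: N(10.9) = 399000·e^(0.37×10.9) = 399000·e^4.033 = 2.251555×10^7.
Phase 2 runs for 14.2 − 10.9 = 3.3 days at r = -0.05.
N(14.2) = 2.251555×10^7·e^(-0.05×3.3) = 2.251555×10^7·e^-0.165 = 1.909079×10^7.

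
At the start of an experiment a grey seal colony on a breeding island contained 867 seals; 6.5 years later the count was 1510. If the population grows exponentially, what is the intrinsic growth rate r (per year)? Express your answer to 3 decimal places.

From N(t) = N₀·e^(rt): e^(r·6.5) = 1510/867 = 1.7416.
r·6.5 = ln(1.7416) = 0.55483, so r = 0.55483/6.5 = 0.085358.

0.085 per year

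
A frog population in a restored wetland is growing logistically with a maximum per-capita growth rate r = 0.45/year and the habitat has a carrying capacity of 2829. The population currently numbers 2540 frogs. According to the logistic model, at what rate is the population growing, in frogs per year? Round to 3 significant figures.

dN/dt = rN(1 − N/K) = 0.45 × 2540 × (1 − 2540/2829).
1 − 2540/2829 = 0.10216; dN/dt = 0.45 × 2540 × 0.10216 = 116.76.

117 frogs per year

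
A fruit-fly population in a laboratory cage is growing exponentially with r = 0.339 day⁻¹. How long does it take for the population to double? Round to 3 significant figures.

2.04 days

Doubling time t_d = ln(2)/r = 0.6931/0.339 = 2.0447.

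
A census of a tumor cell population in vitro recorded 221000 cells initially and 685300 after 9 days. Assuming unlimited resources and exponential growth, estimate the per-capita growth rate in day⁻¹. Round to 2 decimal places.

From N(t) = N₀·e^(rt): e^(r·9) = 685300/221000 = 3.1009.
r·9 = ln(3.1009) = 1.1317, so r = 1.1317/9 = 0.12574.

0.13 per day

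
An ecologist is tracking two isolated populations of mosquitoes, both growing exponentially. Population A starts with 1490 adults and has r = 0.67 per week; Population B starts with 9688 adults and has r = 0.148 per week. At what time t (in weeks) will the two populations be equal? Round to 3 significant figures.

Set 1490·e^(0.67t) = 9688·e^(0.148t).
e^((0.67 − 0.148)t) = 9688/1490 → e^(0.522·t) = 6.502.
0.522·t = ln(6.502) = 1.8721, so t = 1.8721/0.522 = 3.5864.

3.59 weeks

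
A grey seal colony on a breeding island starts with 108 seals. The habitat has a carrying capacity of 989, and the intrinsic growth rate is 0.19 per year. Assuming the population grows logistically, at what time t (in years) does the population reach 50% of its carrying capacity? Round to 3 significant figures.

A = (K − N₀)/N₀ = (989 − 108)/108 = 8.1574.
Solve 989/(1 + 8.1574·e^(−0.19t)) = 494.5: 1 + 8.1574·e^(−0.19t) = 2, so e^(−0.19t) = 0.122588.
−0.19·t = ln(0.122588) = -2.0989, so t = 2.0989/0.19 = 11.047.

11.0 years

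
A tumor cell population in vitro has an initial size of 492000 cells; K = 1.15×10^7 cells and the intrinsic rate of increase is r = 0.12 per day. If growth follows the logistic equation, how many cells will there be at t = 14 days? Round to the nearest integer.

2224402 cells

A = (K − N₀)/N₀ = (1.15×10^7 − 492000)/492000 = 22.374.
N(t) = K/(1 + A·e^(−rt)) = 1.15×10^7/(1 + 22.374×e^(−0.12×14)).
e^(−1.68) = 0.18637; denominator = 1 + 22.374×0.18637 = 5.1699.
N = 1.15×10^7/5.1699 = 2.224402×10^6.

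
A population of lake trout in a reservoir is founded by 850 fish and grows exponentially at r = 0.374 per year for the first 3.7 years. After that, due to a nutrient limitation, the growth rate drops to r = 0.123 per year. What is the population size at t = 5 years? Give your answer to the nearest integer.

Phase 1: N(3.7) = 850·e^(0.374×3.7) = 850·e^1.384 = 3391.53.
Phase 2 runs for 5 − 3.7 = 1.3 years at r = 0.123.
N(5) = 3391.53·e^(0.123×1.3) = 3391.53·e^0.1599 = 3979.6.

3980 fish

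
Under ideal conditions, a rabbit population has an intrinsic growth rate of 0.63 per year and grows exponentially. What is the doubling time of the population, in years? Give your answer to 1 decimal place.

Doubling time t_d = ln(2)/r = 0.6931/0.63 = 1.1002.

1.1 years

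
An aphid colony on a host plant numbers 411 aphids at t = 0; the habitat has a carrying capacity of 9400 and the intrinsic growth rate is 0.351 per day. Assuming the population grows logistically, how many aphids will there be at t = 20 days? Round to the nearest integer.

9220 aphids

A = (K − N₀)/N₀ = (9400 − 411)/411 = 21.871.
N(t) = K/(1 + A·e^(−rt)) = 9400/(1 + 21.871×e^(−0.351×20)).
e^(−7.02) = 0.00089383; denominator = 1 + 21.871×0.00089383 = 1.0195.
N = 9400/1.0195 = 9219.76.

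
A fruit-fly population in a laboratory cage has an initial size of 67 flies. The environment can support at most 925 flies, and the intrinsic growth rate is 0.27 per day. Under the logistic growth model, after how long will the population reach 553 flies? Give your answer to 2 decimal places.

10.91 days

A = (K − N₀)/N₀ = (925 − 67)/67 = 12.806.
Solve 925/(1 + 12.806·e^(−0.27t)) = 553: 1 + 12.806·e^(−0.27t) = 1.6727, so e^(−0.27t) = 0.0525297.
−0.27·t = ln(0.0525297) = -2.9464, so t = 2.9464/0.27 = 10.913.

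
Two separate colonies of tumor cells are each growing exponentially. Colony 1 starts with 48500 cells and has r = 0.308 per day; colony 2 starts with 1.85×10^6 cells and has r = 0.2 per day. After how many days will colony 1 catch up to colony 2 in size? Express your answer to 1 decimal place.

Set 48500·e^(0.308t) = 1.85×10^6·e^(0.2t).
e^((0.308 − 0.2)t) = 1.85×10^6/48500 → e^(0.108·t) = 38.144.
0.108·t = ln(38.144) = 3.6414, so t = 3.6414/0.108 = 33.716.

33.7 days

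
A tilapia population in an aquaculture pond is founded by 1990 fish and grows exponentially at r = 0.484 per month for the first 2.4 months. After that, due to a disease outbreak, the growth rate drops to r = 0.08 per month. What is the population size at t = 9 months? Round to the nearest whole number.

10780 fish

Phase 1: N(2.4) = 1990·e^(0.484×2.4) = 1990·e^1.162 = 6358.13.
Phase 2 runs for 9 − 2.4 = 6.6 months at r = 0.08.
N(9) = 6358.13·e^(0.08×6.6) = 6358.13·e^0.528 = 10780.5.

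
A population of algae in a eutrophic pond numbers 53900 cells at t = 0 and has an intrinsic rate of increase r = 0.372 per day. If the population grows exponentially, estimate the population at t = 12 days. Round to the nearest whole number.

4680361 cells

N(t) = N₀·e^(rt) = 53900 × e^(0.372×12) = 53900 × e^4.464.
e^4.464 ≈ 86.834, so N ≈ 53900 × 86.834 = 4.680361×10^6.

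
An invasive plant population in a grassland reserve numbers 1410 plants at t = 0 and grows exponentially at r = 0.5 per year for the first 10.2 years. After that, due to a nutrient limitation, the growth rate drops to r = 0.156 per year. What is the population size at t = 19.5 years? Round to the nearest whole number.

Phase 1: N(10.2) = 1410·e^(0.5×10.2) = 1410·e^5.1 = 231271.
Phase 2 runs for 19.5 − 10.2 = 9.3 years at r = 0.156.
N(19.5) = 231271·e^(0.156×9.3) = 231271·e^1.451 = 986723.

986723 plants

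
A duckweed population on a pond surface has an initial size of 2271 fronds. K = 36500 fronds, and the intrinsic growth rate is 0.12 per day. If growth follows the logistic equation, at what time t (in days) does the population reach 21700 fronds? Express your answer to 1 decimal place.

A = (K − N₀)/N₀ = (36500 − 2271)/2271 = 15.072.
Solve 36500/(1 + 15.072·e^(−0.12t)) = 21700: 1 + 15.072·e^(−0.12t) = 1.682, so e^(−0.12t) = 0.0452507.
−0.12·t = ln(0.0452507) = -3.0955, so t = 3.0955/0.12 = 25.796.

25.8 days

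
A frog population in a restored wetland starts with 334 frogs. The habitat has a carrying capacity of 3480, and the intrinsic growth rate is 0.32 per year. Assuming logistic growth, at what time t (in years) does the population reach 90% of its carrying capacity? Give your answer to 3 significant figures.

A = (K − N₀)/N₀ = (3480 − 334)/334 = 9.4192.
Solve 3480/(1 + 9.4192·e^(−0.32t)) = 3132: 1 + 9.4192·e^(−0.32t) = 1.1111, so e^(−0.32t) = 0.0117963.
−0.32·t = ln(0.0117963) = -4.44, so t = 4.44/0.32 = 13.875.

13.9 years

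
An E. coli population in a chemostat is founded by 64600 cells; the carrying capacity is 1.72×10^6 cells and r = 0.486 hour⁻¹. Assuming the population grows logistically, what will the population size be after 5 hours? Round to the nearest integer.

A = (K − N₀)/N₀ = (1.72×10^6 − 64600)/64600 = 25.625.
N(t) = K/(1 + A·e^(−rt)) = 1.72×10^6/(1 + 25.625×e^(−0.486×5)).
e^(−2.43) = 0.088037; denominator = 1 + 25.625×0.088037 = 3.256.
N = 1.72×10^6/3.256 = 528259.

528259 cells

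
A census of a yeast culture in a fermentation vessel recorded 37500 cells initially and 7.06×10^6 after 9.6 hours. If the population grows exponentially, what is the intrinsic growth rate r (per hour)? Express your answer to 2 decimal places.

0.55 per hour

From N(t) = N₀·e^(rt): e^(r·9.6) = 7.06×10^6/37500 = 188.27.
r·9.6 = ln(188.27) = 5.2379, so r = 5.2379/9.6 = 0.54561.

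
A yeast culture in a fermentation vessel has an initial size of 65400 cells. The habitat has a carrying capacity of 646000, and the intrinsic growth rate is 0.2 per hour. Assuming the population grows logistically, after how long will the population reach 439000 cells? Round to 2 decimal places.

A = (K − N₀)/N₀ = (646000 − 65400)/65400 = 8.8777.
Solve 646000/(1 + 8.8777·e^(−0.2t)) = 439000: 1 + 8.8777·e^(−0.2t) = 1.4715, so e^(−0.2t) = 0.0531137.
−0.2·t = ln(0.0531137) = -2.9353, so t = 2.9353/0.2 = 14.677.

14.68 hours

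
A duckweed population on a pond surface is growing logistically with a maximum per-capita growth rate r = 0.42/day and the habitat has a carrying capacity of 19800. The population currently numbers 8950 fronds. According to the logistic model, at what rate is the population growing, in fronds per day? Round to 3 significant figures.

dN/dt = rN(1 − N/K) = 0.42 × 8950 × (1 − 8950/19800).
1 − 8950/19800 = 0.54798; dN/dt = 0.42 × 8950 × 0.54798 = 2059.9.

2060 fronds per day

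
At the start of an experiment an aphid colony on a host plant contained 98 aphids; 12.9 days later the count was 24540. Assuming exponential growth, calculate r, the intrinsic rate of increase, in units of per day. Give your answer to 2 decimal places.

From N(t) = N₀·e^(rt): e^(r·12.9) = 24540/98 = 250.41.
r·12.9 = ln(250.41) = 5.5231, so r = 5.5231/12.9 = 0.42815.

0.43 per day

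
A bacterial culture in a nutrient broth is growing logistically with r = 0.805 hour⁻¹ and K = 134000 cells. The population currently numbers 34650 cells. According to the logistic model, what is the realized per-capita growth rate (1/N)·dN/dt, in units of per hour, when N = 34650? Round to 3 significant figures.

(1/N)·dN/dt = r(1 − N/K) = 0.805 × (1 − 34650/134000).
= 0.805 × 0.74142 = 0.59684.

0.597 per hour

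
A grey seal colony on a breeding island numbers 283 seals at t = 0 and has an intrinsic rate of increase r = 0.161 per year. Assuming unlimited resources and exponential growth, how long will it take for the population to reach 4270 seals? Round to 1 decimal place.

16.9 years

Set N₀·e^(rt) = 4270: e^(0.161·t) = 4270/283 = 15.088.
0.161·t = ln(15.088) = 2.7139, so t = 2.7139/0.161 = 16.857.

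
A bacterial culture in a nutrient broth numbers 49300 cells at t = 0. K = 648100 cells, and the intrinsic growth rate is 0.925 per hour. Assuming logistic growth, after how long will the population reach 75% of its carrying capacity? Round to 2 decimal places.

A = (K − N₀)/N₀ = (648100 − 49300)/49300 = 12.146.
Solve 648100/(1 + 12.146·e^(−0.925t)) = 486075: 1 + 12.146·e^(−0.925t) = 1.3333, so e^(−0.925t) = 0.0274438.
−0.925·t = ln(0.0274438) = -3.5956, so t = 3.5956/0.925 = 3.8872.

3.89 hours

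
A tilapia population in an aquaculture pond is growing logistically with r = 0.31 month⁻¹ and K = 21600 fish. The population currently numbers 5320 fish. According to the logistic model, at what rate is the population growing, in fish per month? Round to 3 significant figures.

1240 fish per month

dN/dt = rN(1 − N/K) = 0.31 × 5320 × (1 − 5320/21600).
1 − 5320/21600 = 0.7537; dN/dt = 0.31 × 5320 × 0.7537 = 1243.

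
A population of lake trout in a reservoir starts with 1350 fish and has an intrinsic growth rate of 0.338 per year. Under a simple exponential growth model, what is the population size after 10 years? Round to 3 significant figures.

N(t) = N₀·e^(rt) = 1350 × e^(0.338×10) = 1350 × e^3.38.
e^3.38 ≈ 29.371, so N ≈ 1350 × 29.371 = 39650.5.

39700 fish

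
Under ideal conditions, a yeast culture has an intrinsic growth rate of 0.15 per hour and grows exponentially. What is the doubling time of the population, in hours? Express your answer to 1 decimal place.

4.6 hours

Doubling time t_d = ln(2)/r = 0.6931/0.15 = 4.621.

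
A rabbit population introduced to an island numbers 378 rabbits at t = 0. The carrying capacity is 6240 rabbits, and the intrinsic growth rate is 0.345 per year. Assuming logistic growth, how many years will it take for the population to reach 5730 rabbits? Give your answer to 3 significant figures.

15.0 years

A = (K − N₀)/N₀ = (6240 − 378)/378 = 15.508.
Solve 6240/(1 + 15.508·e^(−0.345t)) = 5730: 1 + 15.508·e^(−0.345t) = 1.089, so e^(−0.345t) = 0.00573933.
−0.345·t = ln(0.00573933) = -5.1604, so t = 5.1604/0.345 = 14.958.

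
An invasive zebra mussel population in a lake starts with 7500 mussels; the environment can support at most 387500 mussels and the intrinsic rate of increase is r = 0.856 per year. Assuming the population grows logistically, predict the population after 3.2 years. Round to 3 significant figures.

90700 mussels

A = (K − N₀)/N₀ = (387500 − 7500)/7500 = 50.667.
N(t) = K/(1 + A·e^(−rt)) = 387500/(1 + 50.667×e^(−0.856×3.2)).
e^(−2.739) = 0.064622; denominator = 1 + 50.667×0.064622 = 4.2742.
N = 387500/4.2742 = 90660.6.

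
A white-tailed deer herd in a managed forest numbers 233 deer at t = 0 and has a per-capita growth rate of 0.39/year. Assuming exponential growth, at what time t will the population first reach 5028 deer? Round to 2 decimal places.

7.88 years

Set N₀·e^(rt) = 5028: e^(0.39·t) = 5028/233 = 21.579.
0.39·t = ln(21.579) = 3.0717, so t = 3.0717/0.39 = 7.8763.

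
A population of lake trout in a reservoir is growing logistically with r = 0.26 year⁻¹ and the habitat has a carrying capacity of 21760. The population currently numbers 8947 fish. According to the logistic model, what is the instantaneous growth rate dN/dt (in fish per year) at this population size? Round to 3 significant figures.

1370 fish per year

dN/dt = rN(1 − N/K) = 0.26 × 8947 × (1 − 8947/21760).
1 − 8947/21760 = 0.58883; dN/dt = 0.26 × 8947 × 0.58883 = 1369.8.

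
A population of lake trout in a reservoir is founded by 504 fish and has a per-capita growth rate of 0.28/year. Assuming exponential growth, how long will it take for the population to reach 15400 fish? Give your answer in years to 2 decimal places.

12.21 years

Set N₀·e^(rt) = 15400: e^(0.28·t) = 15400/504 = 30.556.
0.28·t = ln(30.556) = 3.4195, so t = 3.4195/0.28 = 12.213.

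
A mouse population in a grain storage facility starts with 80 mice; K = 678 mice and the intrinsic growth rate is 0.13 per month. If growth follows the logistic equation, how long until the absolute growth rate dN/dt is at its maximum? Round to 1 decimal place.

15.5 months

Logistic growth is fastest at N = K/2 = 339.
A = (K − N₀)/N₀ = 7.475. Set K/(1 + A·e^(−rt)) = K/2 → A·e^(−rt) = 1.
e^(−0.13t) = 1/7.475 = 0.133779, so t = ln(7.475)/0.13 = 2.0116/0.13 = 15.474.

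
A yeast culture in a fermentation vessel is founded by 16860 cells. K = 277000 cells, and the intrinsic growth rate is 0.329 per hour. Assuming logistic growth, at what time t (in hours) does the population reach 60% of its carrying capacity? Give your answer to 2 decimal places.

9.55 hours

A = (K − N₀)/N₀ = (277000 − 16860)/16860 = 15.429.
Solve 277000/(1 + 15.429·e^(−0.329t)) = 166200: 1 + 15.429·e^(−0.329t) = 1.6667, so e^(−0.329t) = 0.0432075.
−0.329·t = ln(0.0432075) = -3.1417, so t = 3.1417/0.329 = 9.5494.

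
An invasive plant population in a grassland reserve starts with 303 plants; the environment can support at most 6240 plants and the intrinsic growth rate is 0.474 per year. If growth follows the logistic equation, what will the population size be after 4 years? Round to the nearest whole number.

1583 plants

A = (K − N₀)/N₀ = (6240 − 303)/303 = 19.594.
N(t) = K/(1 + A·e^(−rt)) = 6240/(1 + 19.594×e^(−0.474×4)).
e^(−1.896) = 0.15017; denominator = 1 + 19.594×0.15017 = 3.9424.
N = 6240/3.9424 = 1582.79.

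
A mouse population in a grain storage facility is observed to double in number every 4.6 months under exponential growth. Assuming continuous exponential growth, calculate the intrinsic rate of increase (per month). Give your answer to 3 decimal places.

r = ln(2)/t_d = 0.6931/4.6 = 0.15068.

0.151 per month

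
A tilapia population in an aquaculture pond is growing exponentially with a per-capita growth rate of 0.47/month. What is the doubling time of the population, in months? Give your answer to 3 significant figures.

1.47 months

Doubling time t_d = ln(2)/r = 0.6931/0.47 = 1.4748.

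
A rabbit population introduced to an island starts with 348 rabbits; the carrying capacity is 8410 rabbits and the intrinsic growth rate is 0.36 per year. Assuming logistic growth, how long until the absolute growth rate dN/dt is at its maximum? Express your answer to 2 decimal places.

8.73 years

Logistic growth is fastest at N = K/2 = 4205.
A = (K − N₀)/N₀ = 23.167. Set K/(1 + A·e^(−rt)) = K/2 → A·e^(−rt) = 1.
e^(−0.36t) = 1/23.167 = 0.0431655, so t = ln(23.167)/0.36 = 3.1427/0.36 = 8.7298.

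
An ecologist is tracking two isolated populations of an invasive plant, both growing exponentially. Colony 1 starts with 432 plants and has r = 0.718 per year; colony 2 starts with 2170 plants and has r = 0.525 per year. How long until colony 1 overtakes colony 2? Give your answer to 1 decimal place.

Set 432·e^(0.718t) = 2170·e^(0.525t).
e^((0.718 − 0.525)t) = 2170/432 → e^(0.193·t) = 5.0231.
0.193·t = ln(5.0231) = 1.6141, so t = 1.6141/0.193 = 8.363.

8.4 years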